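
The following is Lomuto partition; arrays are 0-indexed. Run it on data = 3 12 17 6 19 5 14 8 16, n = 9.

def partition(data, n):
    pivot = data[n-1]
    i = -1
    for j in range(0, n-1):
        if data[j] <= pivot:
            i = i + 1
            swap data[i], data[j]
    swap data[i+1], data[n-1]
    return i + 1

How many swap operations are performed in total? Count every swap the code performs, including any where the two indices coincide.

pivot = data[8] = 16; i = -1
j=0: data[0]=3 ≤ 16 → i=0, swap data[0],data[0] (no change) → 3 12 17 6 19 5 14 8 16
j=1: data[1]=12 ≤ 16 → i=1, swap data[1],data[1] (no change) → 3 12 17 6 19 5 14 8 16
j=2: data[2]=17 > 16 → no swap
j=3: data[3]=6 ≤ 16 → i=2, swap data[2],data[3] → 3 12 6 17 19 5 14 8 16
j=4: data[4]=19 > 16 → no swap
j=5: data[5]=5 ≤ 16 → i=3, swap data[3],data[5] → 3 12 6 5 19 17 14 8 16
j=6: data[6]=14 ≤ 16 → i=4, swap data[4],data[6] → 3 12 6 5 14 17 19 8 16
j=7: data[7]=8 ≤ 16 → i=5, swap data[5],data[7] → 3 12 6 5 14 8 19 17 16
final swap data[6],data[8] → 3 12 6 5 14 8 16 17 19; return 6

7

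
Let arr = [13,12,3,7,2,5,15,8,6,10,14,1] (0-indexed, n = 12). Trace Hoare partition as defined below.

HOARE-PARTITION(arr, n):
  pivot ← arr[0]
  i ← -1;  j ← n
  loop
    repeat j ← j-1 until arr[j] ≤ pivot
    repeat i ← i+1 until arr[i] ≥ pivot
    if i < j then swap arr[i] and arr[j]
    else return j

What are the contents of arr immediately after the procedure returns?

pivot = arr[0] = 13; i = -1, j = 12
j→11 (arr[11]=1≤13), i→0 (arr[0]=13≥13); i<j, swap → [1,12,3,7,2,5,15,8,6,10,14,13]
j→9 (arr[9]=10≤13), i→6 (arr[6]=15≥13); i<j, swap → [1,12,3,7,2,5,10,8,6,15,14,13]
j→8, i→9; i≥j, return j=8. arr = [1,12,3,7,2,5,10,8,6,15,14,13]

[1,12,3,7,2,5,10,8,6,15,14,13]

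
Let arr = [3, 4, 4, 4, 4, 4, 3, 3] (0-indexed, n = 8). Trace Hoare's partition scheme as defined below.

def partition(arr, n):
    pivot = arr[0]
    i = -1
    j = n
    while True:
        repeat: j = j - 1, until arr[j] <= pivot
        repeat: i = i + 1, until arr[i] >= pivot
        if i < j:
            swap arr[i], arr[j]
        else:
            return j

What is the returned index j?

1

pivot = arr[0] = 3; i = -1, j = 8
j→7 (arr[7]=3≤3), i→0 (arr[0]=3≥3); i<j, swap → [3, 4, 4, 4, 4, 4, 3, 3]
j→6 (arr[6]=3≤3), i→1 (arr[1]=4≥3); i<j, swap → [3, 3, 4, 4, 4, 4, 4, 3]
j→1, i→2; i≥j, return j=1. arr = [3, 3, 4, 4, 4, 4, 4, 3]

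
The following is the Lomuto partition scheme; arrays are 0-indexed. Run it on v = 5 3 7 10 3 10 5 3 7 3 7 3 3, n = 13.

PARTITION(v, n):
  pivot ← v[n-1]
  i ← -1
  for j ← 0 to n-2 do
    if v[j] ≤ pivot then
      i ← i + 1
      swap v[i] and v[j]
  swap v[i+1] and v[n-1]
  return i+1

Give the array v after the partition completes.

3 3 3 3 3 3 5 7 7 10 7 5 10

pivot = v[12] = 3; i = -1
j=0: v[0]=5 > 3 → no swap
j=1: v[1]=3 ≤ 3 → i=0, swap v[0],v[1] → 3 5 7 10 3 10 5 3 7 3 7 3 3
j=2: v[2]=7 > 3 → no swap
j=3: v[3]=10 > 3 → no swap
j=4: v[4]=3 ≤ 3 → i=1, swap v[1],v[4] → 3 3 7 10 5 10 5 3 7 3 7 3 3
j=5: v[5]=10 > 3 → no swap
j=6: v[6]=5 > 3 → no swap
j=7: v[7]=3 ≤ 3 → i=2, swap v[2],v[7] → 3 3 3 10 5 10 5 7 7 3 7 3 3
j=8: v[8]=7 > 3 → no swap
j=9: v[9]=3 ≤ 3 → i=3, swap v[3],v[9] → 3 3 3 3 5 10 5 7 7 10 7 3 3
j=10: v[10]=7 > 3 → no swap
j=11: v[11]=3 ≤ 3 → i=4, swap v[4],v[11] → 3 3 3 3 3 10 5 7 7 10 7 5 3
final swap v[5],v[12] → 3 3 3 3 3 3 5 7 7 10 7 5 10; return 5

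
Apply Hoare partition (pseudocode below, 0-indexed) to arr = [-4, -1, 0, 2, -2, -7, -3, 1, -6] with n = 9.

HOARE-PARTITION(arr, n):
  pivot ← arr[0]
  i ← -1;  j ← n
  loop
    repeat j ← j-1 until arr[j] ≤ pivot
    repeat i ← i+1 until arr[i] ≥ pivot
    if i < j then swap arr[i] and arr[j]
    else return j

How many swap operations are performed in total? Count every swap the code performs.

2

pivot = arr[0] = -4; i = -1, j = 9
j→8 (arr[8]=-6≤-4), i→0 (arr[0]=-4≥-4); i<j, swap → [-6, -1, 0, 2, -2, -7, -3, 1, -4]
j→5 (arr[5]=-7≤-4), i→1 (arr[1]=-1≥-4); i<j, swap → [-6, -7, 0, 2, -2, -1, -3, 1, -4]
j→1, i→2; i≥j, return j=1. arr = [-6, -7, 0, 2, -2, -1, -3, 1, -4]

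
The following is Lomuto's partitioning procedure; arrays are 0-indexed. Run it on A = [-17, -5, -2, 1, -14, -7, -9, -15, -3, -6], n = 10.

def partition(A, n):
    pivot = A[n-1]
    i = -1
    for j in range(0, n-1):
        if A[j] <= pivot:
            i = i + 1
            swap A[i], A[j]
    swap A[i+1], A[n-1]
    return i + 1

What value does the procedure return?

pivot = A[9] = -6; i = -1
j=0: A[0]=-17 ≤ -6 → i=0, swap A[0],A[0] (no change) → [-17, -5, -2, 1, -14, -7, -9, -15, -3, -6]
j=1: A[1]=-5 > -6 → no swap
j=2: A[2]=-2 > -6 → no swap
j=3: A[3]=1 > -6 → no swap
j=4: A[4]=-14 ≤ -6 → i=1, swap A[1],A[4] → [-17, -14, -2, 1, -5, -7, -9, -15, -3, -6]
j=5: A[5]=-7 ≤ -6 → i=2, swap A[2],A[5] → [-17, -14, -7, 1, -5, -2, -9, -15, -3, -6]
j=6: A[6]=-9 ≤ -6 → i=3, swap A[3],A[6] → [-17, -14, -7, -9, -5, -2, 1, -15, -3, -6]
j=7: A[7]=-15 ≤ -6 → i=4, swap A[4],A[7] → [-17, -14, -7, -9, -15, -2, 1, -5, -3, -6]
j=8: A[8]=-3 > -6 → no swap
final swap A[5],A[9] → [-17, -14, -7, -9, -15, -6, 1, -5, -3, -2]; return 5

5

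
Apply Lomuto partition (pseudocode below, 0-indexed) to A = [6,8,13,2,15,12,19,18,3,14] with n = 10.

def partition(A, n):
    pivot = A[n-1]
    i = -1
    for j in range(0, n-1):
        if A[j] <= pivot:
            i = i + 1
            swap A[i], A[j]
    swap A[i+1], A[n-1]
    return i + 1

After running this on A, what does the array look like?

[6,8,13,2,12,3,14,18,15,19]

pivot = A[9] = 14; i = -1
j=0: A[0]=6 ≤ 14 → i=0, swap A[0],A[0] (no change) → [6,8,13,2,15,12,19,18,3,14]
j=1: A[1]=8 ≤ 14 → i=1, swap A[1],A[1] (no change) → [6,8,13,2,15,12,19,18,3,14]
j=2: A[2]=13 ≤ 14 → i=2, swap A[2],A[2] (no change) → [6,8,13,2,15,12,19,18,3,14]
j=3: A[3]=2 ≤ 14 → i=3, swap A[3],A[3] (no change) → [6,8,13,2,15,12,19,18,3,14]
j=4: A[4]=15 > 14 → no swap
j=5: A[5]=12 ≤ 14 → i=4, swap A[4],A[5] → [6,8,13,2,12,15,19,18,3,14]
j=6: A[6]=19 > 14 → no swap
j=7: A[7]=18 > 14 → no swap
j=8: A[8]=3 ≤ 14 → i=5, swap A[5],A[8] → [6,8,13,2,12,3,19,18,15,14]
final swap A[6],A[9] → [6,8,13,2,12,3,14,18,15,19]; return 6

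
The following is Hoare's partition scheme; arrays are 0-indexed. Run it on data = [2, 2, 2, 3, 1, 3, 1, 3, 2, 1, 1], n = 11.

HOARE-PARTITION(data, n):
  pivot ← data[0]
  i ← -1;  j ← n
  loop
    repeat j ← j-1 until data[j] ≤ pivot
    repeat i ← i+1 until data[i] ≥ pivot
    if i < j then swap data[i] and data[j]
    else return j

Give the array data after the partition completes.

[1, 1, 2, 1, 1, 3, 3, 3, 2, 2, 2]

pivot = data[0] = 2; i = -1, j = 11
j→10 (data[10]=1≤2), i→0 (data[0]=2≥2); i<j, swap → [1, 2, 2, 3, 1, 3, 1, 3, 2, 1, 2]
j→9 (data[9]=1≤2), i→1 (data[1]=2≥2); i<j, swap → [1, 1, 2, 3, 1, 3, 1, 3, 2, 2, 2]
j→8 (data[8]=2≤2), i→2 (data[2]=2≥2); i<j, swap → [1, 1, 2, 3, 1, 3, 1, 3, 2, 2, 2]
j→6 (data[6]=1≤2), i→3 (data[3]=3≥2); i<j, swap → [1, 1, 2, 1, 1, 3, 3, 3, 2, 2, 2]
j→4, i→5; i≥j, return j=4. data = [1, 1, 2, 1, 1, 3, 3, 3, 2, 2, 2]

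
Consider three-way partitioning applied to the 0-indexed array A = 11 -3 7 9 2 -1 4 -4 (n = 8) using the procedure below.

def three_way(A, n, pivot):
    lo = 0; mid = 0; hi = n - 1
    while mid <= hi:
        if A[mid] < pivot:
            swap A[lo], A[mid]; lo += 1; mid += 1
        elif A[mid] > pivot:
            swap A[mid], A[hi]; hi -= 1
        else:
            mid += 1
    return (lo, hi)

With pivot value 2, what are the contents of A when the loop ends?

lo=0 mid=0 hi=7
11>2: swap(0,7), hi=6 ⇒ -4 -3 7 9 2 -1 4 11
-4<2: swap(0,0), lo=1 mid=1 ⇒ -4 -3 7 9 2 -1 4 11
-3<2: swap(1,1), lo=2 mid=2 ⇒ -4 -3 7 9 2 -1 4 11
7>2: swap(2,6), hi=5 ⇒ -4 -3 4 9 2 -1 7 11
4>2: swap(2,5), hi=4 ⇒ -4 -3 -1 9 2 4 7 11
-1<2: swap(2,2), lo=3 mid=3 ⇒ -4 -3 -1 9 2 4 7 11
9>2: swap(3,4), hi=3 ⇒ -4 -3 -1 2 9 4 7 11
2=2: mid=4
done. lo=3 hi=3; A=-4 -3 -1 2 9 4 7 11

-4 -3 -1 2 9 4 7 11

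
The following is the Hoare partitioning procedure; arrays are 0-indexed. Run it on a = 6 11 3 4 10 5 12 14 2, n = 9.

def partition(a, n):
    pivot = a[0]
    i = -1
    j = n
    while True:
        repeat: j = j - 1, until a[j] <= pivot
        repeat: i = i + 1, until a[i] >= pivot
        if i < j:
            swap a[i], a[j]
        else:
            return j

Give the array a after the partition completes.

2 5 3 4 10 11 12 14 6

pivot = a[0] = 6; i = -1, j = 9
j→8 (a[8]=2≤6), i→0 (a[0]=6≥6); i<j, swap → 2 11 3 4 10 5 12 14 6
j→5 (a[5]=5≤6), i→1 (a[1]=11≥6); i<j, swap → 2 5 3 4 10 11 12 14 6
j→3, i→4; i≥j, return j=3. a = 2 5 3 4 10 11 12 14 6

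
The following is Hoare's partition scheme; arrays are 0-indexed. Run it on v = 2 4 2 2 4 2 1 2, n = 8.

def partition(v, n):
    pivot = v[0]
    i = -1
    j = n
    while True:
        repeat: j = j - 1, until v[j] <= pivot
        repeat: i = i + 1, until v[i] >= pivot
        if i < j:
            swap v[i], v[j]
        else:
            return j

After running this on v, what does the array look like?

pivot=2
j stops at 7 (2), i stops at 0 (2); swap ⇒ 2 4 2 2 4 2 1 2
j stops at 6 (1), i stops at 1 (4); swap ⇒ 2 1 2 2 4 2 4 2
j stops at 5 (2), i stops at 2 (2); swap ⇒ 2 1 2 2 4 2 4 2
j stops at 3, i stops at 3; i≥j ⇒ return 3. v=2 1 2 2 4 2 4 2

2 1 2 2 4 2 4 2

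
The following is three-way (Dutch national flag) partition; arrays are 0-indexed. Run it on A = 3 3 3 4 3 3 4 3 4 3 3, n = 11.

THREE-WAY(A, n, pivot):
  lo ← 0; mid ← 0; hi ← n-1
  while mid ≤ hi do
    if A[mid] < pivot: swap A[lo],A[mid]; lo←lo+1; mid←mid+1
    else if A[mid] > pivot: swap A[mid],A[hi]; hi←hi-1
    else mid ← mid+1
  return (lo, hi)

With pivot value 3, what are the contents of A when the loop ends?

lo=0 mid=0 hi=10
3=3: mid=1
3=3: mid=2
3=3: mid=3
4>3: swap(3,10), hi=9 ⇒ 3 3 3 3 3 3 4 3 4 3 4
3=3: mid=4
3=3: mid=5
3=3: mid=6
4>3: swap(6,9), hi=8 ⇒ 3 3 3 3 3 3 3 3 4 4 4
3=3: mid=7
3=3: mid=8
4>3: swap(8,8), hi=7 ⇒ 3 3 3 3 3 3 3 3 4 4 4
done. lo=0 hi=7; A=3 3 3 3 3 3 3 3 4 4 4

3 3 3 3 3 3 3 3 4 4 4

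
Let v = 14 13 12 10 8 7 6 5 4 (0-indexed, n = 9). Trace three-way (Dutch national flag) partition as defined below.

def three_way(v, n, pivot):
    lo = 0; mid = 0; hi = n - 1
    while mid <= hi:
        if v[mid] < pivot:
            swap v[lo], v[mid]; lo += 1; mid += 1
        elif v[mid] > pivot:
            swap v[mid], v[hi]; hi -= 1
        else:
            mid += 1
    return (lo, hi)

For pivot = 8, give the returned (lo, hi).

(4, 4)

pivot = 8; lo=0, mid=0, hi=8
v[mid]=14>8: swap v[0],v[8]; hi=7 → 4 13 12 10 8 7 6 5 14
v[mid]=4<8: swap v[0],v[0]; lo=1,mid=1 → 4 13 12 10 8 7 6 5 14
v[mid]=13>8: swap v[1],v[7]; hi=6 → 4 5 12 10 8 7 6 13 14
v[mid]=5<8: swap v[1],v[1]; lo=2,mid=2 → 4 5 12 10 8 7 6 13 14
v[mid]=12>8: swap v[2],v[6]; hi=5 → 4 5 6 10 8 7 12 13 14
v[mid]=6<8: swap v[2],v[2]; lo=3,mid=3 → 4 5 6 10 8 7 12 13 14
v[mid]=10>8: swap v[3],v[5]; hi=4 → 4 5 6 7 8 10 12 13 14
v[mid]=7<8: swap v[3],v[3]; lo=4,mid=4 → 4 5 6 7 8 10 12 13 14
v[mid]=8=8: mid=5
end: lo=4, hi=4; v = 4 5 6 7 8 10 12 13 14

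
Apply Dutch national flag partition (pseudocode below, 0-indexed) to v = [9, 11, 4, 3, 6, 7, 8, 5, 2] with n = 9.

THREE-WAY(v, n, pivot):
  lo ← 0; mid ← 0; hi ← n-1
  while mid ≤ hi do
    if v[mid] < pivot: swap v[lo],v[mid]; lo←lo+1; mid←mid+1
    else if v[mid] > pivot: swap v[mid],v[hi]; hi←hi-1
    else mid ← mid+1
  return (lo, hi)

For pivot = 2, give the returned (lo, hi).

pivot = 2; lo=0, mid=0, hi=8
v[mid]=9>2: swap v[0],v[8]; hi=7 → [2, 11, 4, 3, 6, 7, 8, 5, 9]
v[mid]=2=2: mid=1
v[mid]=11>2: swap v[1],v[7]; hi=6 → [2, 5, 4, 3, 6, 7, 8, 11, 9]
v[mid]=5>2: swap v[1],v[6]; hi=5 → [2, 8, 4, 3, 6, 7, 5, 11, 9]
v[mid]=8>2: swap v[1],v[5]; hi=4 → [2, 7, 4, 3, 6, 8, 5, 11, 9]
v[mid]=7>2: swap v[1],v[4]; hi=3 → [2, 6, 4, 3, 7, 8, 5, 11, 9]
v[mid]=6>2: swap v[1],v[3]; hi=2 → [2, 3, 4, 6, 7, 8, 5, 11, 9]
v[mid]=3>2: swap v[1],v[2]; hi=1 → [2, 4, 3, 6, 7, 8, 5, 11, 9]
v[mid]=4>2: swap v[1],v[1]; hi=0 → [2, 4, 3, 6, 7, 8, 5, 11, 9]
end: lo=0, hi=0; v = [2, 4, 3, 6, 7, 8, 5, 11, 9]

(0, 0)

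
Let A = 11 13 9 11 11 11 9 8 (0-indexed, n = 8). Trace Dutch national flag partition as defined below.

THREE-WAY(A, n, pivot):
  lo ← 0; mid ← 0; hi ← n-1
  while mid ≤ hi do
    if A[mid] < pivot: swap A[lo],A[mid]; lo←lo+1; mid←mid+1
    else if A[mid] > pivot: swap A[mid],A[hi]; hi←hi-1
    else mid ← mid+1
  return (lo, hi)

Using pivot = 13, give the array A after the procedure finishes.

11 9 11 11 11 9 8 13

pivot = 13; lo=0, mid=0, hi=7
A[mid]=11<13: swap A[0],A[0]; lo=1,mid=1 → 11 13 9 11 11 11 9 8
A[mid]=13=13: mid=2
A[mid]=9<13: swap A[1],A[2]; lo=2,mid=3 → 11 9 13 11 11 11 9 8
A[mid]=11<13: swap A[2],A[3]; lo=3,mid=4 → 11 9 11 13 11 11 9 8
A[mid]=11<13: swap A[3],A[4]; lo=4,mid=5 → 11 9 11 11 13 11 9 8
A[mid]=11<13: swap A[4],A[5]; lo=5,mid=6 → 11 9 11 11 11 13 9 8
A[mid]=9<13: swap A[5],A[6]; lo=6,mid=7 → 11 9 11 11 11 9 13 8
A[mid]=8<13: swap A[6],A[7]; lo=7,mid=8 → 11 9 11 11 11 9 8 13
end: lo=7, hi=7; A = 11 9 11 11 11 9 8 13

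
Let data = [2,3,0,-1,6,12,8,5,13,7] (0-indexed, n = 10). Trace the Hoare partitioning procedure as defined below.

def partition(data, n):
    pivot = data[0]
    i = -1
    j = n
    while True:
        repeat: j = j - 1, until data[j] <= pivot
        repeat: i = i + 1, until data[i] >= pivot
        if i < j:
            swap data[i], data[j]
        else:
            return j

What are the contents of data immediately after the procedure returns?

[-1,0,3,2,6,12,8,5,13,7]

pivot = data[0] = 2; i = -1, j = 10
j→3 (data[3]=-1≤2), i→0 (data[0]=2≥2); i<j, swap → [-1,3,0,2,6,12,8,5,13,7]
j→2 (data[2]=0≤2), i→1 (data[1]=3≥2); i<j, swap → [-1,0,3,2,6,12,8,5,13,7]
j→1, i→2; i≥j, return j=1. data = [-1,0,3,2,6,12,8,5,13,7]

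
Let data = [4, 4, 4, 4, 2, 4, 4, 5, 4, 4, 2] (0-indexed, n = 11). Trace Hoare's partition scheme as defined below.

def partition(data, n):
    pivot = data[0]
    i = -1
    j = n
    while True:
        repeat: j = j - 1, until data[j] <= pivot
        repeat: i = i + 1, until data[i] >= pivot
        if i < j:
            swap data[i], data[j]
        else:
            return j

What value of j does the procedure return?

pivot=4
j stops at 10 (2), i stops at 0 (4); swap ⇒ [2, 4, 4, 4, 2, 4, 4, 5, 4, 4, 4]
j stops at 9 (4), i stops at 1 (4); swap ⇒ [2, 4, 4, 4, 2, 4, 4, 5, 4, 4, 4]
j stops at 8 (4), i stops at 2 (4); swap ⇒ [2, 4, 4, 4, 2, 4, 4, 5, 4, 4, 4]
j stops at 6 (4), i stops at 3 (4); swap ⇒ [2, 4, 4, 4, 2, 4, 4, 5, 4, 4, 4]
j stops at 5, i stops at 5; i≥j ⇒ return 5. data=[2, 4, 4, 4, 2, 4, 4, 5, 4, 4, 4]

5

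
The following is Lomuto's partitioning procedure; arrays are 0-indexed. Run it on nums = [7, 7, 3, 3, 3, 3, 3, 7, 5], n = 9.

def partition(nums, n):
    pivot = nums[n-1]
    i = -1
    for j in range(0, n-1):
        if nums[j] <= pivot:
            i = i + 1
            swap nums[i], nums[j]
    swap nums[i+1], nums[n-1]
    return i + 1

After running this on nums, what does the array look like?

pivot=5, i=-1
j=0: 7>5, skip
j=1: 7>5, skip
j=2: 3≤5, i=0, swap(0,2) ⇒ [3, 7, 7, 3, 3, 3, 3, 7, 5]
j=3: 3≤5, i=1, swap(1,3) ⇒ [3, 3, 7, 7, 3, 3, 3, 7, 5]
j=4: 3≤5, i=2, swap(2,4) ⇒ [3, 3, 3, 7, 7, 3, 3, 7, 5]
j=5: 3≤5, i=3, swap(3,5) ⇒ [3, 3, 3, 3, 7, 7, 3, 7, 5]
j=6: 3≤5, i=4, swap(4,6) ⇒ [3, 3, 3, 3, 3, 7, 7, 7, 5]
j=7: 7>5, skip
swap(5,8) ⇒ [3, 3, 3, 3, 3, 5, 7, 7, 7]; return 5

[3, 3, 3, 3, 3, 5, 7, 7, 7]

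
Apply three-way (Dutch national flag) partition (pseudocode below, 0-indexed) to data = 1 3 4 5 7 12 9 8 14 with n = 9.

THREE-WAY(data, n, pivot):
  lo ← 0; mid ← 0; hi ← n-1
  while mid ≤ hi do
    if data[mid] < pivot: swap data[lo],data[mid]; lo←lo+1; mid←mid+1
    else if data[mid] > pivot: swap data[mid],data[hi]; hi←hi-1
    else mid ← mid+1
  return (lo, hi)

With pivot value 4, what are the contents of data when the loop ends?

lo=0 mid=0 hi=8
1<4: swap(0,0), lo=1 mid=1 ⇒ 1 3 4 5 7 12 9 8 14
3<4: swap(1,1), lo=2 mid=2 ⇒ 1 3 4 5 7 12 9 8 14
4=4: mid=3
5>4: swap(3,8), hi=7 ⇒ 1 3 4 14 7 12 9 8 5
14>4: swap(3,7), hi=6 ⇒ 1 3 4 8 7 12 9 14 5
8>4: swap(3,6), hi=5 ⇒ 1 3 4 9 7 12 8 14 5
9>4: swap(3,5), hi=4 ⇒ 1 3 4 12 7 9 8 14 5
12>4: swap(3,4), hi=3 ⇒ 1 3 4 7 12 9 8 14 5
7>4: swap(3,3), hi=2 ⇒ 1 3 4 7 12 9 8 14 5
done. lo=2 hi=2; data=1 3 4 7 12 9 8 14 5

1 3 4 7 12 9 8 14 5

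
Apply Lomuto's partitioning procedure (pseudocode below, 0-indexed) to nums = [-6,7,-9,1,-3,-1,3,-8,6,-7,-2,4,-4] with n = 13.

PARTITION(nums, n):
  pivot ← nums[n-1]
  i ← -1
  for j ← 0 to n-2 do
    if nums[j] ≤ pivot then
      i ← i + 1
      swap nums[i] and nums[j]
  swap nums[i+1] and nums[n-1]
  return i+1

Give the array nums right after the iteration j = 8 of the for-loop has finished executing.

[-6,-9,-8,1,-3,-1,3,7,6,-7,-2,4,-4]

pivot=-4, i=-1
j=0: -6≤-4, i=0, swap(0,0) ⇒ [-6,7,-9,1,-3,-1,3,-8,6,-7,-2,4,-4]
j=1: 7>-4, skip
j=2: -9≤-4, i=1, swap(1,2) ⇒ [-6,-9,7,1,-3,-1,3,-8,6,-7,-2,4,-4]
j=3: 1>-4, skip
j=4: -3>-4, skip
j=5: -1>-4, skip
j=6: 3>-4, skip
j=7: -8≤-4, i=2, swap(2,7) ⇒ [-6,-9,-8,1,-3,-1,3,7,6,-7,-2,4,-4]
j=8: 6>-4, skip
(after j=8) nums = [-6,-9,-8,1,-3,-1,3,7,6,-7,-2,4,-4]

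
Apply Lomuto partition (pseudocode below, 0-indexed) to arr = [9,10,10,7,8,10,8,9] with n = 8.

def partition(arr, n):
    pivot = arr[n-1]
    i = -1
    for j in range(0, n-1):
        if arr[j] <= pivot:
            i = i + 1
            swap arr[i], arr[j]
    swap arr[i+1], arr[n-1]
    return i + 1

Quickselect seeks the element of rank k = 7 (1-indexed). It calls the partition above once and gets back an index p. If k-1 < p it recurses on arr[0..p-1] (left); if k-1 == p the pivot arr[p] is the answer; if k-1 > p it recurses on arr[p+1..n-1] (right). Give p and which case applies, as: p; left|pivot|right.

pivot=9, i=-1
j=0: 9≤9, i=0, swap(0,0) ⇒ [9,10,10,7,8,10,8,9]
j=1: 10>9, skip
j=2: 10>9, skip
j=3: 7≤9, i=1, swap(1,3) ⇒ [9,7,10,10,8,10,8,9]
j=4: 8≤9, i=2, swap(2,4) ⇒ [9,7,8,10,10,10,8,9]
j=5: 10>9, skip
j=6: 8≤9, i=3, swap(3,6) ⇒ [9,7,8,8,10,10,10,9]
swap(4,7) ⇒ [9,7,8,8,9,10,10,10]; return 4
p = 4; k-1 = 6 > 4 ⇒ right

4; right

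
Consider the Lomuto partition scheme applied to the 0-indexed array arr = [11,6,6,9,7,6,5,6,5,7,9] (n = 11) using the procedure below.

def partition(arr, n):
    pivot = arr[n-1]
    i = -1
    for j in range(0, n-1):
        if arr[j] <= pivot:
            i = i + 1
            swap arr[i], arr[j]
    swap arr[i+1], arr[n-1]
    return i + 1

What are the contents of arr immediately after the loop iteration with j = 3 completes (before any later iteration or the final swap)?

[6,6,9,11,7,6,5,6,5,7,9]

pivot=9, i=-1
j=0: 11>9, skip
j=1: 6≤9, i=0, swap(0,1) ⇒ [6,11,6,9,7,6,5,6,5,7,9]
j=2: 6≤9, i=1, swap(1,2) ⇒ [6,6,11,9,7,6,5,6,5,7,9]
j=3: 9≤9, i=2, swap(2,3) ⇒ [6,6,9,11,7,6,5,6,5,7,9]
(after j=3) arr = [6,6,9,11,7,6,5,6,5,7,9]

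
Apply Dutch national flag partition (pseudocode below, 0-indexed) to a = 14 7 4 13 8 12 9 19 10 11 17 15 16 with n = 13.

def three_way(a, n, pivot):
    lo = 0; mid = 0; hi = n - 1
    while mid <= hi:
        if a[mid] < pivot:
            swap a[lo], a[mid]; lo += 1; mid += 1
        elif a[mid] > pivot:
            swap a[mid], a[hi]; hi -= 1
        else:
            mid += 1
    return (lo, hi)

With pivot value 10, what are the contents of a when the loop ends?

7 4 9 8 10 12 19 13 11 17 15 16 14

lo=0 mid=0 hi=12
14>10: swap(0,12), hi=11 ⇒ 16 7 4 13 8 12 9 19 10 11 17 15 14
16>10: swap(0,11), hi=10 ⇒ 15 7 4 13 8 12 9 19 10 11 17 16 14
15>10: swap(0,10), hi=9 ⇒ 17 7 4 13 8 12 9 19 10 11 15 16 14
17>10: swap(0,9), hi=8 ⇒ 11 7 4 13 8 12 9 19 10 17 15 16 14
11>10: swap(0,8), hi=7 ⇒ 10 7 4 13 8 12 9 19 11 17 15 16 14
10=10: mid=1
7<10: swap(0,1), lo=1 mid=2 ⇒ 7 10 4 13 8 12 9 19 11 17 15 16 14
4<10: swap(1,2), lo=2 mid=3 ⇒ 7 4 10 13 8 12 9 19 11 17 15 16 14
13>10: swap(3,7), hi=6 ⇒ 7 4 10 19 8 12 9 13 11 17 15 16 14
19>10: swap(3,6), hi=5 ⇒ 7 4 10 9 8 12 19 13 11 17 15 16 14
9<10: swap(2,3), lo=3 mid=4 ⇒ 7 4 9 10 8 12 19 13 11 17 15 16 14
8<10: swap(3,4), lo=4 mid=5 ⇒ 7 4 9 8 10 12 19 13 11 17 15 16 14
12>10: swap(5,5), hi=4 ⇒ 7 4 9 8 10 12 19 13 11 17 15 16 14
done. lo=4 hi=4; a=7 4 9 8 10 12 19 13 11 17 15 16 14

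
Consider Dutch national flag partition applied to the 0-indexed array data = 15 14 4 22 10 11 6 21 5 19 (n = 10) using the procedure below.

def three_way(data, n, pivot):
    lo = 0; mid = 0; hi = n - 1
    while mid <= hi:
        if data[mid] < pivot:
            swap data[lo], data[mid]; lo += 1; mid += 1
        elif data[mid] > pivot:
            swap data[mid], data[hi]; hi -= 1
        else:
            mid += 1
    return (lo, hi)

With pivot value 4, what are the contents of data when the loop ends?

4 14 22 10 11 6 21 5 19 15

pivot = 4; lo=0, mid=0, hi=9
data[mid]=15>4: swap data[0],data[9]; hi=8 → 19 14 4 22 10 11 6 21 5 15
data[mid]=19>4: swap data[0],data[8]; hi=7 → 5 14 4 22 10 11 6 21 19 15
data[mid]=5>4: swap data[0],data[7]; hi=6 → 21 14 4 22 10 11 6 5 19 15
data[mid]=21>4: swap data[0],data[6]; hi=5 → 6 14 4 22 10 11 21 5 19 15
data[mid]=6>4: swap data[0],data[5]; hi=4 → 11 14 4 22 10 6 21 5 19 15
data[mid]=11>4: swap data[0],data[4]; hi=3 → 10 14 4 22 11 6 21 5 19 15
data[mid]=10>4: swap data[0],data[3]; hi=2 → 22 14 4 10 11 6 21 5 19 15
data[mid]=22>4: swap data[0],data[2]; hi=1 → 4 14 22 10 11 6 21 5 19 15
data[mid]=4=4: mid=1
data[mid]=14>4: swap data[1],data[1]; hi=0 → 4 14 22 10 11 6 21 5 19 15
end: lo=0, hi=0; data = 4 14 22 10 11 6 21 5 19 15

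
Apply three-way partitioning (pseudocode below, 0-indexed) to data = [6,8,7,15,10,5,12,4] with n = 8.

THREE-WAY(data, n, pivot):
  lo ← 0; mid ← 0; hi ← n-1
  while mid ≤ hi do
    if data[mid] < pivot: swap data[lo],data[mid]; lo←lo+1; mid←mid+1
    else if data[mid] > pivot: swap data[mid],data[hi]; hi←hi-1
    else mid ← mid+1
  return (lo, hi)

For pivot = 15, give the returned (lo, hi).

(7, 7)

pivot = 15; lo=0, mid=0, hi=7
data[mid]=6<15: swap data[0],data[0]; lo=1,mid=1 → [6,8,7,15,10,5,12,4]
data[mid]=8<15: swap data[1],data[1]; lo=2,mid=2 → [6,8,7,15,10,5,12,4]
data[mid]=7<15: swap data[2],data[2]; lo=3,mid=3 → [6,8,7,15,10,5,12,4]
data[mid]=15=15: mid=4
data[mid]=10<15: swap data[3],data[4]; lo=4,mid=5 → [6,8,7,10,15,5,12,4]
data[mid]=5<15: swap data[4],data[5]; lo=5,mid=6 → [6,8,7,10,5,15,12,4]
data[mid]=12<15: swap data[5],data[6]; lo=6,mid=7 → [6,8,7,10,5,12,15,4]
data[mid]=4<15: swap data[6],data[7]; lo=7,mid=8 → [6,8,7,10,5,12,4,15]
end: lo=7, hi=7; data = [6,8,7,10,5,12,4,15]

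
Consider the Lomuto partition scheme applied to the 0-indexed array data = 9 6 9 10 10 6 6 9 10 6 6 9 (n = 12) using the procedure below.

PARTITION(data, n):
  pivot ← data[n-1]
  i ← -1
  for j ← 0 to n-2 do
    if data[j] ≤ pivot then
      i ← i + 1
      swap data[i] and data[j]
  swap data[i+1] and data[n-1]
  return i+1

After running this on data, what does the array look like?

9 6 9 6 6 9 6 6 9 10 10 10

pivot = data[11] = 9; i = -1
j=0: data[0]=9 ≤ 9 → i=0, swap data[0],data[0] (no change) → 9 6 9 10 10 6 6 9 10 6 6 9
j=1: data[1]=6 ≤ 9 → i=1, swap data[1],data[1] (no change) → 9 6 9 10 10 6 6 9 10 6 6 9
j=2: data[2]=9 ≤ 9 → i=2, swap data[2],data[2] (no change) → 9 6 9 10 10 6 6 9 10 6 6 9
j=3: data[3]=10 > 9 → no swap
j=4: data[4]=10 > 9 → no swap
j=5: data[5]=6 ≤ 9 → i=3, swap data[3],data[5] → 9 6 9 6 10 10 6 9 10 6 6 9
j=6: data[6]=6 ≤ 9 → i=4, swap data[4],data[6] → 9 6 9 6 6 10 10 9 10 6 6 9
j=7: data[7]=9 ≤ 9 → i=5, swap data[5],data[7] → 9 6 9 6 6 9 10 10 10 6 6 9
j=8: data[8]=10 > 9 → no swap
j=9: data[9]=6 ≤ 9 → i=6, swap data[6],data[9] → 9 6 9 6 6 9 6 10 10 10 6 9
j=10: data[10]=6 ≤ 9 → i=7, swap data[7],data[10] → 9 6 9 6 6 9 6 6 10 10 10 9
final swap data[8],data[11] → 9 6 9 6 6 9 6 6 9 10 10 10; return 8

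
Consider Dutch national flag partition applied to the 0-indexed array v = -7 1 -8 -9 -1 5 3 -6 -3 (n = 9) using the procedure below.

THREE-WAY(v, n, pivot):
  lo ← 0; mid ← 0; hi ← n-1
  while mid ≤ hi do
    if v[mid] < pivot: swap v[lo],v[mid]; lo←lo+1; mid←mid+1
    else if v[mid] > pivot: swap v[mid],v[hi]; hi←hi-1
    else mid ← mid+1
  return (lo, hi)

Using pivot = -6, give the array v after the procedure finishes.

lo=0 mid=0 hi=8
-7<-6: swap(0,0), lo=1 mid=1 ⇒ -7 1 -8 -9 -1 5 3 -6 -3
1>-6: swap(1,8), hi=7 ⇒ -7 -3 -8 -9 -1 5 3 -6 1
-3>-6: swap(1,7), hi=6 ⇒ -7 -6 -8 -9 -1 5 3 -3 1
-6=-6: mid=2
-8<-6: swap(1,2), lo=2 mid=3 ⇒ -7 -8 -6 -9 -1 5 3 -3 1
-9<-6: swap(2,3), lo=3 mid=4 ⇒ -7 -8 -9 -6 -1 5 3 -3 1
-1>-6: swap(4,6), hi=5 ⇒ -7 -8 -9 -6 3 5 -1 -3 1
3>-6: swap(4,5), hi=4 ⇒ -7 -8 -9 -6 5 3 -1 -3 1
5>-6: swap(4,4), hi=3 ⇒ -7 -8 -9 -6 5 3 -1 -3 1
done. lo=3 hi=3; v=-7 -8 -9 -6 5 3 -1 -3 1

-7 -8 -9 -6 5 3 -1 -3 1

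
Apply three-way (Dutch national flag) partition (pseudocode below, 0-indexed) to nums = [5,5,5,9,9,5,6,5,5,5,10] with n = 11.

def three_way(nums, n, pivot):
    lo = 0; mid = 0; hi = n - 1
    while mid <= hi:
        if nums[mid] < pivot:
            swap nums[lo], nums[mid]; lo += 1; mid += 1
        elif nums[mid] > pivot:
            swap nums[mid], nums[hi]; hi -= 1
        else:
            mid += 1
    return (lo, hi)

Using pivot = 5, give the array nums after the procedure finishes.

pivot = 5; lo=0, mid=0, hi=10
nums[mid]=5=5: mid=1
nums[mid]=5=5: mid=2
nums[mid]=5=5: mid=3
nums[mid]=9>5: swap nums[3],nums[10]; hi=9 → [5,5,5,10,9,5,6,5,5,5,9]
nums[mid]=10>5: swap nums[3],nums[9]; hi=8 → [5,5,5,5,9,5,6,5,5,10,9]
nums[mid]=5=5: mid=4
nums[mid]=9>5: swap nums[4],nums[8]; hi=7 → [5,5,5,5,5,5,6,5,9,10,9]
nums[mid]=5=5: mid=5
nums[mid]=5=5: mid=6
nums[mid]=6>5: swap nums[6],nums[7]; hi=6 → [5,5,5,5,5,5,5,6,9,10,9]
nums[mid]=5=5: mid=7
end: lo=0, hi=6; nums = [5,5,5,5,5,5,5,6,9,10,9]

[5,5,5,5,5,5,5,6,9,10,9]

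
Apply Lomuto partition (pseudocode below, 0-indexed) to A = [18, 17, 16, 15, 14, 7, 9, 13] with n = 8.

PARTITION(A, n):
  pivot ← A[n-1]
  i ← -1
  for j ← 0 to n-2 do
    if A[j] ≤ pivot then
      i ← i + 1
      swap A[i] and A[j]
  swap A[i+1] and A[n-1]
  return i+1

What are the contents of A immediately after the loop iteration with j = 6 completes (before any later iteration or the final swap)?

pivot=13, i=-1
j=0: 18>13, skip
j=1: 17>13, skip
j=2: 16>13, skip
j=3: 15>13, skip
j=4: 14>13, skip
j=5: 7≤13, i=0, swap(0,5) ⇒ [7, 17, 16, 15, 14, 18, 9, 13]
j=6: 9≤13, i=1, swap(1,6) ⇒ [7, 9, 16, 15, 14, 18, 17, 13]
(after j=6) A = [7, 9, 16, 15, 14, 18, 17, 13]

[7, 9, 16, 15, 14, 18, 17, 13]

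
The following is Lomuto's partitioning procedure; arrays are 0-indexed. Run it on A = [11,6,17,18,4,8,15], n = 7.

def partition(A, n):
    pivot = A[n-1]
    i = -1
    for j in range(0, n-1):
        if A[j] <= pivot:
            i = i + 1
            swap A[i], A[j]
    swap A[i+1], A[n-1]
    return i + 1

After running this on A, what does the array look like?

[11,6,4,8,15,18,17]

pivot=15, i=-1
j=0: 11≤15, i=0, swap(0,0) ⇒ [11,6,17,18,4,8,15]
j=1: 6≤15, i=1, swap(1,1) ⇒ [11,6,17,18,4,8,15]
j=2: 17>15, skip
j=3: 18>15, skip
j=4: 4≤15, i=2, swap(2,4) ⇒ [11,6,4,18,17,8,15]
j=5: 8≤15, i=3, swap(3,5) ⇒ [11,6,4,8,17,18,15]
swap(4,6) ⇒ [11,6,4,8,15,18,17]; return 4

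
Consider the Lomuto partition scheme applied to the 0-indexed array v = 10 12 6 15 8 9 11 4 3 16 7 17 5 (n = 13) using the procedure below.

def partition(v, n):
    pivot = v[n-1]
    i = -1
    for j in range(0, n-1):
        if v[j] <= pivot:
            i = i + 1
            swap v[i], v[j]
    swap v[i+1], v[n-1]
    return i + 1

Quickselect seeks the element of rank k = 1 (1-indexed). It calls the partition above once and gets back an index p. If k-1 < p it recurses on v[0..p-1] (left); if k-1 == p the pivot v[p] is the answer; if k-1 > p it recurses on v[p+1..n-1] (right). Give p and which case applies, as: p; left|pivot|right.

2; left

pivot=5, i=-1
j=0: 10>5, skip
j=1: 12>5, skip
j=2: 6>5, skip
j=3: 15>5, skip
j=4: 8>5, skip
j=5: 9>5, skip
j=6: 11>5, skip
j=7: 4≤5, i=0, swap(0,7) ⇒ 4 12 6 15 8 9 11 10 3 16 7 17 5
j=8: 3≤5, i=1, swap(1,8) ⇒ 4 3 6 15 8 9 11 10 12 16 7 17 5
j=9: 16>5, skip
j=10: 7>5, skip
j=11: 17>5, skip
swap(2,12) ⇒ 4 3 5 15 8 9 11 10 12 16 7 17 6; return 2
p = 2; k-1 = 0 < 2 ⇒ left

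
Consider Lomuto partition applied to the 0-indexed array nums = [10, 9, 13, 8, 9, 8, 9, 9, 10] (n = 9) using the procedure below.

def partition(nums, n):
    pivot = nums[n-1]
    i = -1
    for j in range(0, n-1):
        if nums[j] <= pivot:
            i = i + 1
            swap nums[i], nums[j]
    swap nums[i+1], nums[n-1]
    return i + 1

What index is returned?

pivot = nums[8] = 10; i = -1
j=0: nums[0]=10 ≤ 10 → i=0, swap nums[0],nums[0] (no change) → [10, 9, 13, 8, 9, 8, 9, 9, 10]
j=1: nums[1]=9 ≤ 10 → i=1, swap nums[1],nums[1] (no change) → [10, 9, 13, 8, 9, 8, 9, 9, 10]
j=2: nums[2]=13 > 10 → no swap
j=3: nums[3]=8 ≤ 10 → i=2, swap nums[2],nums[3] → [10, 9, 8, 13, 9, 8, 9, 9, 10]
j=4: nums[4]=9 ≤ 10 → i=3, swap nums[3],nums[4] → [10, 9, 8, 9, 13, 8, 9, 9, 10]
j=5: nums[5]=8 ≤ 10 → i=4, swap nums[4],nums[5] → [10, 9, 8, 9, 8, 13, 9, 9, 10]
j=6: nums[6]=9 ≤ 10 → i=5, swap nums[5],nums[6] → [10, 9, 8, 9, 8, 9, 13, 9, 10]
j=7: nums[7]=9 ≤ 10 → i=6, swap nums[6],nums[7] → [10, 9, 8, 9, 8, 9, 9, 13, 10]
final swap nums[7],nums[8] → [10, 9, 8, 9, 8, 9, 9, 10, 13]; return 7

7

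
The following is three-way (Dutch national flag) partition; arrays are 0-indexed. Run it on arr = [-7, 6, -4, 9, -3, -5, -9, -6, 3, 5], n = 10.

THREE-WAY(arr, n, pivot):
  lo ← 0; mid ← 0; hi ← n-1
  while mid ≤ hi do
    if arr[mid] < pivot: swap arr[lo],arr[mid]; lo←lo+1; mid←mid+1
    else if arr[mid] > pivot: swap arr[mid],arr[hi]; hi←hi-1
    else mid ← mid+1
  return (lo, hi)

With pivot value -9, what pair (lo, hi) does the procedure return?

lo=0 mid=0 hi=9
-7>-9: swap(0,9), hi=8 ⇒ [5, 6, -4, 9, -3, -5, -9, -6, 3, -7]
5>-9: swap(0,8), hi=7 ⇒ [3, 6, -4, 9, -3, -5, -9, -6, 5, -7]
3>-9: swap(0,7), hi=6 ⇒ [-6, 6, -4, 9, -3, -5, -9, 3, 5, -7]
-6>-9: swap(0,6), hi=5 ⇒ [-9, 6, -4, 9, -3, -5, -6, 3, 5, -7]
-9=-9: mid=1
6>-9: swap(1,5), hi=4 ⇒ [-9, -5, -4, 9, -3, 6, -6, 3, 5, -7]
-5>-9: swap(1,4), hi=3 ⇒ [-9, -3, -4, 9, -5, 6, -6, 3, 5, -7]
-3>-9: swap(1,3), hi=2 ⇒ [-9, 9, -4, -3, -5, 6, -6, 3, 5, -7]
9>-9: swap(1,2), hi=1 ⇒ [-9, -4, 9, -3, -5, 6, -6, 3, 5, -7]
-4>-9: swap(1,1), hi=0 ⇒ [-9, -4, 9, -3, -5, 6, -6, 3, 5, -7]
done. lo=0 hi=0; arr=[-9, -4, 9, -3, -5, 6, -6, 3, 5, -7]

(0, 0)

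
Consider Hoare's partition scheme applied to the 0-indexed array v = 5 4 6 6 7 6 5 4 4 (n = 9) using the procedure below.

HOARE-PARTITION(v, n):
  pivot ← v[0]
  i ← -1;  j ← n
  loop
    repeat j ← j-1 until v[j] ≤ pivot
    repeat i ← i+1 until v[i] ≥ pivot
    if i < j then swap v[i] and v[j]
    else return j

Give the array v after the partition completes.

pivot=5
j stops at 8 (4), i stops at 0 (5); swap ⇒ 4 4 6 6 7 6 5 4 5
j stops at 7 (4), i stops at 2 (6); swap ⇒ 4 4 4 6 7 6 5 6 5
j stops at 6 (5), i stops at 3 (6); swap ⇒ 4 4 4 5 7 6 6 6 5
j stops at 3, i stops at 4; i≥j ⇒ return 3. v=4 4 4 5 7 6 6 6 5

4 4 4 5 7 6 6 6 5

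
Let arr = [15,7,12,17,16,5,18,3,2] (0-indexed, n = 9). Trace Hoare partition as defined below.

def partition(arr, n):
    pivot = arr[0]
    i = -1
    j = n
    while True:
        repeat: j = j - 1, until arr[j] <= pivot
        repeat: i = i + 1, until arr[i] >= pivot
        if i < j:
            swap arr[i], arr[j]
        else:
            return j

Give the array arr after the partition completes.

pivot=15
j stops at 8 (2), i stops at 0 (15); swap ⇒ [2,7,12,17,16,5,18,3,15]
j stops at 7 (3), i stops at 3 (17); swap ⇒ [2,7,12,3,16,5,18,17,15]
j stops at 5 (5), i stops at 4 (16); swap ⇒ [2,7,12,3,5,16,18,17,15]
j stops at 4, i stops at 5; i≥j ⇒ return 4. arr=[2,7,12,3,5,16,18,17,15]

[2,7,12,3,5,16,18,17,15]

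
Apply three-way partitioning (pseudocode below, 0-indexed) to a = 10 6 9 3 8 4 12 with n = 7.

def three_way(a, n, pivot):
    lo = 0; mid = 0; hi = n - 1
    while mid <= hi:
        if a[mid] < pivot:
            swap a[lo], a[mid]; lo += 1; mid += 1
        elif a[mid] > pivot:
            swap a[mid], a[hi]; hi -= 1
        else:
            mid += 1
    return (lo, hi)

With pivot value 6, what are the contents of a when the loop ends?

lo=0 mid=0 hi=6
10>6: swap(0,6), hi=5 ⇒ 12 6 9 3 8 4 10
12>6: swap(0,5), hi=4 ⇒ 4 6 9 3 8 12 10
4<6: swap(0,0), lo=1 mid=1 ⇒ 4 6 9 3 8 12 10
6=6: mid=2
9>6: swap(2,4), hi=3 ⇒ 4 6 8 3 9 12 10
8>6: swap(2,3), hi=2 ⇒ 4 6 3 8 9 12 10
3<6: swap(1,2), lo=2 mid=3 ⇒ 4 3 6 8 9 12 10
done. lo=2 hi=2; a=4 3 6 8 9 12 10

4 3 6 8 9 12 10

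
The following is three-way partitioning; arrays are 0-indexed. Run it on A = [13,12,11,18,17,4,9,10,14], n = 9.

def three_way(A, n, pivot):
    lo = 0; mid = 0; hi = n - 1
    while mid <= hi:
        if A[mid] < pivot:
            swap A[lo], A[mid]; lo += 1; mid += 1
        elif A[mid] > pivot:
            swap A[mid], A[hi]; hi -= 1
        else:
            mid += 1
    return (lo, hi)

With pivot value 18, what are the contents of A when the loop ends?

lo=0 mid=0 hi=8
13<18: swap(0,0), lo=1 mid=1 ⇒ [13,12,11,18,17,4,9,10,14]
12<18: swap(1,1), lo=2 mid=2 ⇒ [13,12,11,18,17,4,9,10,14]
11<18: swap(2,2), lo=3 mid=3 ⇒ [13,12,11,18,17,4,9,10,14]
18=18: mid=4
17<18: swap(3,4), lo=4 mid=5 ⇒ [13,12,11,17,18,4,9,10,14]
4<18: swap(4,5), lo=5 mid=6 ⇒ [13,12,11,17,4,18,9,10,14]
9<18: swap(5,6), lo=6 mid=7 ⇒ [13,12,11,17,4,9,18,10,14]
10<18: swap(6,7), lo=7 mid=8 ⇒ [13,12,11,17,4,9,10,18,14]
14<18: swap(7,8), lo=8 mid=9 ⇒ [13,12,11,17,4,9,10,14,18]
done. lo=8 hi=8; A=[13,12,11,17,4,9,10,14,18]

[13,12,11,17,4,9,10,14,18]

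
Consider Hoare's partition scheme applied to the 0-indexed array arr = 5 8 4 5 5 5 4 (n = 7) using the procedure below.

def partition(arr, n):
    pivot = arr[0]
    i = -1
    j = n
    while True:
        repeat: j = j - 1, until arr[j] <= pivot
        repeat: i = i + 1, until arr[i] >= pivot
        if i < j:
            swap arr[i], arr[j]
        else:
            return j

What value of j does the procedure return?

3

pivot=5
j stops at 6 (4), i stops at 0 (5); swap ⇒ 4 8 4 5 5 5 5
j stops at 5 (5), i stops at 1 (8); swap ⇒ 4 5 4 5 5 8 5
j stops at 4 (5), i stops at 3 (5); swap ⇒ 4 5 4 5 5 8 5
j stops at 3, i stops at 4; i≥j ⇒ return 3. arr=4 5 4 5 5 8 5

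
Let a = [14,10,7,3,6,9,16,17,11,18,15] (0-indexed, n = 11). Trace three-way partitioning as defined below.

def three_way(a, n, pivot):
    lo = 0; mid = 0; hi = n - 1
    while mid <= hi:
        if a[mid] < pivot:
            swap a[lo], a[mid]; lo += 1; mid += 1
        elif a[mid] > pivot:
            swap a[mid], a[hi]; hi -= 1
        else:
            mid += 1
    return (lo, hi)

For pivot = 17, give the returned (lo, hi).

(9, 9)

lo=0 mid=0 hi=10
14<17: swap(0,0), lo=1 mid=1 ⇒ [14,10,7,3,6,9,16,17,11,18,15]
10<17: swap(1,1), lo=2 mid=2 ⇒ [14,10,7,3,6,9,16,17,11,18,15]
7<17: swap(2,2), lo=3 mid=3 ⇒ [14,10,7,3,6,9,16,17,11,18,15]
3<17: swap(3,3), lo=4 mid=4 ⇒ [14,10,7,3,6,9,16,17,11,18,15]
6<17: swap(4,4), lo=5 mid=5 ⇒ [14,10,7,3,6,9,16,17,11,18,15]
9<17: swap(5,5), lo=6 mid=6 ⇒ [14,10,7,3,6,9,16,17,11,18,15]
16<17: swap(6,6), lo=7 mid=7 ⇒ [14,10,7,3,6,9,16,17,11,18,15]
17=17: mid=8
11<17: swap(7,8), lo=8 mid=9 ⇒ [14,10,7,3,6,9,16,11,17,18,15]
18>17: swap(9,10), hi=9 ⇒ [14,10,7,3,6,9,16,11,17,15,18]
15<17: swap(8,9), lo=9 mid=10 ⇒ [14,10,7,3,6,9,16,11,15,17,18]
done. lo=9 hi=9; a=[14,10,7,3,6,9,16,11,15,17,18]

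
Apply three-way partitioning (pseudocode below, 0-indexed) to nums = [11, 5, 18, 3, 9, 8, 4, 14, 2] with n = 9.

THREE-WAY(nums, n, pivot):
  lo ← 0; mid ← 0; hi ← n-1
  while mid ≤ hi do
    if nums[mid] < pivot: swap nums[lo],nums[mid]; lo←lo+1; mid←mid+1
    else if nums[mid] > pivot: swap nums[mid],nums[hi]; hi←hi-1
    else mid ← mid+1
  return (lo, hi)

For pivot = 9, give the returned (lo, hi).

pivot = 9; lo=0, mid=0, hi=8
nums[mid]=11>9: swap nums[0],nums[8]; hi=7 → [2, 5, 18, 3, 9, 8, 4, 14, 11]
nums[mid]=2<9: swap nums[0],nums[0]; lo=1,mid=1 → [2, 5, 18, 3, 9, 8, 4, 14, 11]
nums[mid]=5<9: swap nums[1],nums[1]; lo=2,mid=2 → [2, 5, 18, 3, 9, 8, 4, 14, 11]
nums[mid]=18>9: swap nums[2],nums[7]; hi=6 → [2, 5, 14, 3, 9, 8, 4, 18, 11]
nums[mid]=14>9: swap nums[2],nums[6]; hi=5 → [2, 5, 4, 3, 9, 8, 14, 18, 11]
nums[mid]=4<9: swap nums[2],nums[2]; lo=3,mid=3 → [2, 5, 4, 3, 9, 8, 14, 18, 11]
nums[mid]=3<9: swap nums[3],nums[3]; lo=4,mid=4 → [2, 5, 4, 3, 9, 8, 14, 18, 11]
nums[mid]=9=9: mid=5
nums[mid]=8<9: swap nums[4],nums[5]; lo=5,mid=6 → [2, 5, 4, 3, 8, 9, 14, 18, 11]
end: lo=5, hi=5; nums = [2, 5, 4, 3, 8, 9, 14, 18, 11]

(5, 5)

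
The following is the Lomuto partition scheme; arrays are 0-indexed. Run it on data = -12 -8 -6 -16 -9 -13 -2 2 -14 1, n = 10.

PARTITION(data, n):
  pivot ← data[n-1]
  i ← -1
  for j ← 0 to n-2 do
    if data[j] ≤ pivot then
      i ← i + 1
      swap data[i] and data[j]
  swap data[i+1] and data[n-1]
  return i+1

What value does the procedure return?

pivot = data[9] = 1; i = -1
j=0: data[0]=-12 ≤ 1 → i=0, swap data[0],data[0] (no change) → -12 -8 -6 -16 -9 -13 -2 2 -14 1
j=1: data[1]=-8 ≤ 1 → i=1, swap data[1],data[1] (no change) → -12 -8 -6 -16 -9 -13 -2 2 -14 1
j=2: data[2]=-6 ≤ 1 → i=2, swap data[2],data[2] (no change) → -12 -8 -6 -16 -9 -13 -2 2 -14 1
j=3: data[3]=-16 ≤ 1 → i=3, swap data[3],data[3] (no change) → -12 -8 -6 -16 -9 -13 -2 2 -14 1
j=4: data[4]=-9 ≤ 1 → i=4, swap data[4],data[4] (no change) → -12 -8 -6 -16 -9 -13 -2 2 -14 1
j=5: data[5]=-13 ≤ 1 → i=5, swap data[5],data[5] (no change) → -12 -8 -6 -16 -9 -13 -2 2 -14 1
j=6: data[6]=-2 ≤ 1 → i=6, swap data[6],data[6] (no change) → -12 -8 -6 -16 -9 -13 -2 2 -14 1
j=7: data[7]=2 > 1 → no swap
j=8: data[8]=-14 ≤ 1 → i=7, swap data[7],data[8] → -12 -8 -6 -16 -9 -13 -2 -14 2 1
final swap data[8],data[9] → -12 -8 -6 -16 -9 -13 -2 -14 1 2; return 8

8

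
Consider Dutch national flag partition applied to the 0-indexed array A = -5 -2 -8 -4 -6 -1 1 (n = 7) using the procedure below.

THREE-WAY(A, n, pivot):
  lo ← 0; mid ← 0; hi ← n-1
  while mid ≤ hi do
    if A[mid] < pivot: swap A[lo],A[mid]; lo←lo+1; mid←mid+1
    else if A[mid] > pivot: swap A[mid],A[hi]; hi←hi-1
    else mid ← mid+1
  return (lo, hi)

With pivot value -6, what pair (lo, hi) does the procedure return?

pivot = -6; lo=0, mid=0, hi=6
A[mid]=-5>-6: swap A[0],A[6]; hi=5 → 1 -2 -8 -4 -6 -1 -5
A[mid]=1>-6: swap A[0],A[5]; hi=4 → -1 -2 -8 -4 -6 1 -5
A[mid]=-1>-6: swap A[0],A[4]; hi=3 → -6 -2 -8 -4 -1 1 -5
A[mid]=-6=-6: mid=1
A[mid]=-2>-6: swap A[1],A[3]; hi=2 → -6 -4 -8 -2 -1 1 -5
A[mid]=-4>-6: swap A[1],A[2]; hi=1 → -6 -8 -4 -2 -1 1 -5
A[mid]=-8<-6: swap A[0],A[1]; lo=1,mid=2 → -8 -6 -4 -2 -1 1 -5
end: lo=1, hi=1; A = -8 -6 -4 -2 -1 1 -5

(1, 1)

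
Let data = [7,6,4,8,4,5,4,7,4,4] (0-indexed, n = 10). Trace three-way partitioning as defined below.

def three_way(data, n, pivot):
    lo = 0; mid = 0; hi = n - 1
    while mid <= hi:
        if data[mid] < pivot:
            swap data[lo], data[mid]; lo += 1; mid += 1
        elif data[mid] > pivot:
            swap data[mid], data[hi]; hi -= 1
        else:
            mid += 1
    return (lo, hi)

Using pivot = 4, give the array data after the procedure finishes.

[4,4,4,4,4,5,7,8,6,7]

lo=0 mid=0 hi=9
7>4: swap(0,9), hi=8 ⇒ [4,6,4,8,4,5,4,7,4,7]
4=4: mid=1
6>4: swap(1,8), hi=7 ⇒ [4,4,4,8,4,5,4,7,6,7]
4=4: mid=2
4=4: mid=3
8>4: swap(3,7), hi=6 ⇒ [4,4,4,7,4,5,4,8,6,7]
7>4: swap(3,6), hi=5 ⇒ [4,4,4,4,4,5,7,8,6,7]
4=4: mid=4
4=4: mid=5
5>4: swap(5,5), hi=4 ⇒ [4,4,4,4,4,5,7,8,6,7]
done. lo=0 hi=4; data=[4,4,4,4,4,5,7,8,6,7]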